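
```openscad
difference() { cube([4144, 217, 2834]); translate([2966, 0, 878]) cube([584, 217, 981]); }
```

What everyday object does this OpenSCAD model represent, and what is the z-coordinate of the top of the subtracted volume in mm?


A wall with a window opening. The window head height is 1859 mm.

A wall with a rectangular opening subtracted — a window. Sill at z = 878, opening 981 mm tall, so the head is at 878 + 981 = 1859 mm.


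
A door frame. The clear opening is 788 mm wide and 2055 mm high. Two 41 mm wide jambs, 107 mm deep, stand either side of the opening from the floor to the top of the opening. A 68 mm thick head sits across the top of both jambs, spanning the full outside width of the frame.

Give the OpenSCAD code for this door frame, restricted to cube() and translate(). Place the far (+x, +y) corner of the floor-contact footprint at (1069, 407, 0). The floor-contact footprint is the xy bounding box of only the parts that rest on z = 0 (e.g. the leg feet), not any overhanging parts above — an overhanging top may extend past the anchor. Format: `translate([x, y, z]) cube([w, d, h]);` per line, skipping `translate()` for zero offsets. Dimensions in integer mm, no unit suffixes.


translate([199, 300, 0]) cube([41, 107, 2055]);
translate([1028, 300, 0]) cube([41, 107, 2055]);
translate([199, 300, 2055]) cube([870, 107, 68]);


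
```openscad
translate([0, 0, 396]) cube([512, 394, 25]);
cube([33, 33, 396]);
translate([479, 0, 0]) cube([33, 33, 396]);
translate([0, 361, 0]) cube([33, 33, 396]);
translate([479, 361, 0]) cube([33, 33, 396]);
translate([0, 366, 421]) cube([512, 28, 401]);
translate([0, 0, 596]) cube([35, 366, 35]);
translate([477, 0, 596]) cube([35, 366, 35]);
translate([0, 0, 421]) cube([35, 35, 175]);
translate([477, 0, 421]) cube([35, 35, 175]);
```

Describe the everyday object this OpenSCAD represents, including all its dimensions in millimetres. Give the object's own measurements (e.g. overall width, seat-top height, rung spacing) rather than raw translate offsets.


A chair. The seat is a 512×394×25 mm slab with its top at z = 421 mm, on four 33×33 mm corner legs (flush with the seat edges, standing on z = 0). A flat backrest 28 mm thick, 401 mm tall, spans the full seat width and rises from the seat top along its +y edge, rear face flush with the rear of the seat. Two armrests of 35×35 mm section run along each side from the seat's front edge to the front of the backrest, top faces 210 mm above the seat top and outer faces flush with the seat's x-edges; a 35×35 mm post under the front of each armrest stands on the seat at the front corner.


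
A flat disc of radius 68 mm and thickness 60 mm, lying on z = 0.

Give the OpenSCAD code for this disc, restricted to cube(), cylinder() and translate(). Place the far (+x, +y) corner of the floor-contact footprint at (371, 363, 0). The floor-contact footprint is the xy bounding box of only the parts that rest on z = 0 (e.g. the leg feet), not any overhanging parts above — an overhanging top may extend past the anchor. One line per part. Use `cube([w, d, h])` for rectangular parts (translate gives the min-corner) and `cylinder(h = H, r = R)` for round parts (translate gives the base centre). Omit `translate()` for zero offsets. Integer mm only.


translate([303, 295, 0]) cylinder(h = 60, r = 68);


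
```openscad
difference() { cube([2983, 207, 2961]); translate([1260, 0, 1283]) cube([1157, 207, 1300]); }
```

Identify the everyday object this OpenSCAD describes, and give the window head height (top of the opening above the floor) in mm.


A wall with a window opening. The window head height is 2583 mm.

A wall with a rectangular opening subtracted — a window. Sill at z = 1283, opening 1300 mm tall, so the head is at 1283 + 1300 = 2583 mm.


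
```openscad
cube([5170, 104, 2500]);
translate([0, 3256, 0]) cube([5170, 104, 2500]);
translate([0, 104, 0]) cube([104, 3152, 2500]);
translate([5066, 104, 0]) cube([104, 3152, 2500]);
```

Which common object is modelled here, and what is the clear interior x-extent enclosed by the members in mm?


A house (or room) frame. The interior width is 4962 mm.

Four 2500 mm walls enclosing a rectangle with no floor or roof — a room or house frame. Outside width is 5170 mm and wall thickness is 104 mm, so the interior width is 5170 − 2 × 104 = 4962 mm.


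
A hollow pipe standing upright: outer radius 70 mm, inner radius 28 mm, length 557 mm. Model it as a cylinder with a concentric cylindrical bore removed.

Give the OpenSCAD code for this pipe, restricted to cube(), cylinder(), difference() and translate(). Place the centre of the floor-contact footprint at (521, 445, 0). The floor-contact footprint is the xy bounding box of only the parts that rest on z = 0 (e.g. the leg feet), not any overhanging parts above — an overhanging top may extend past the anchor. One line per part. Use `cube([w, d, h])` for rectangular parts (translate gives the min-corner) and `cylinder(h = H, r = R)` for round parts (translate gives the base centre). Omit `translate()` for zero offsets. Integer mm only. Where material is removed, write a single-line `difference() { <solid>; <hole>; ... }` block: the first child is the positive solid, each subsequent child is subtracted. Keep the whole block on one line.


difference() { translate([521, 445, 0]) cylinder(h = 557, r = 70); translate([521, 445, 0]) cylinder(h = 557, r = 28); }


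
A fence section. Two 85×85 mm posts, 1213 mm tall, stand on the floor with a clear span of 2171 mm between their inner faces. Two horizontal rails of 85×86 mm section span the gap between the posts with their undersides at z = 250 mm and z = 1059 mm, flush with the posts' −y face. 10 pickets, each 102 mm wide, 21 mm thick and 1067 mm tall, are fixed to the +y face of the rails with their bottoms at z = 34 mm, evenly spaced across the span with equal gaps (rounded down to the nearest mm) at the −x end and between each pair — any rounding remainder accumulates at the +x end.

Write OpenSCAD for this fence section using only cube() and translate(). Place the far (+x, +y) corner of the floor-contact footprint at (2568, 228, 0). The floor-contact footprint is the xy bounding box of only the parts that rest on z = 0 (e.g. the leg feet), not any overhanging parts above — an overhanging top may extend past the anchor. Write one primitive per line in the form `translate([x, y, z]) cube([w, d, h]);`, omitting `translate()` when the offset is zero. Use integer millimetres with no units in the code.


translate([227, 143, 0]) cube([85, 85, 1213]);
translate([2483, 143, 0]) cube([85, 85, 1213]);
translate([312, 143, 250]) cube([2171, 85, 86]);
translate([312, 143, 1059]) cube([2171, 85, 86]);
translate([416, 228, 34]) cube([102, 21, 1067]);
translate([622, 228, 34]) cube([102, 21, 1067]);
translate([828, 228, 34]) cube([102, 21, 1067]);
translate([1034, 228, 34]) cube([102, 21, 1067]);
translate([1240, 228, 34]) cube([102, 21, 1067]);
translate([1446, 228, 34]) cube([102, 21, 1067]);
translate([1652, 228, 34]) cube([102, 21, 1067]);
translate([1858, 228, 34]) cube([102, 21, 1067]);
translate([2064, 228, 34]) cube([102, 21, 1067]);
translate([2270, 228, 34]) cube([102, 21, 1067]);


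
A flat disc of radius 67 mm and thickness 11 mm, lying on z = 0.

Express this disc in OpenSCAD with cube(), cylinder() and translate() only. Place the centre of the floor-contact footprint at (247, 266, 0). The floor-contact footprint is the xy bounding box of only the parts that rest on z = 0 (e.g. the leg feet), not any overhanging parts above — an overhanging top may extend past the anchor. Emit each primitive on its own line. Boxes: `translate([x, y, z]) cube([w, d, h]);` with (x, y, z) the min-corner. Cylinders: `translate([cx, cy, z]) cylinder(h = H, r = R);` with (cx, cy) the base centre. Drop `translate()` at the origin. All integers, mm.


translate([247, 266, 0]) cylinder(h = 11, r = 67);


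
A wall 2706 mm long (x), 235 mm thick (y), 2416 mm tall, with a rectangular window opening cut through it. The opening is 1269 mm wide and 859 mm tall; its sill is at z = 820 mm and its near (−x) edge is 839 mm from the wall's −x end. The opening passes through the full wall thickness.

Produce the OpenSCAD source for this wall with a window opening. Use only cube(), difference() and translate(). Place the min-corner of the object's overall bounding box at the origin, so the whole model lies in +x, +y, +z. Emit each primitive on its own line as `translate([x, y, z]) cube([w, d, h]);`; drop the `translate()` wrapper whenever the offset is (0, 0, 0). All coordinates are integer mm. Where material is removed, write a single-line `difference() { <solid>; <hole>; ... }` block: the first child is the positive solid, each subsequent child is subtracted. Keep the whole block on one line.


difference() { cube([2706, 235, 2416]); translate([839, 0, 820]) cube([1269, 235, 859]); }


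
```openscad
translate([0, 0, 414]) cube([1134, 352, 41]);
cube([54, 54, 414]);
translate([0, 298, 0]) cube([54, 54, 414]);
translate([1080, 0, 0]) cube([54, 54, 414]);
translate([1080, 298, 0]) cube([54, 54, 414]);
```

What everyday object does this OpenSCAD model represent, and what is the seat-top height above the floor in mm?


A bench. The seat-top height is 455 mm.

A long slab on four corner posts — a bench. The slab sits at z = 414 with thickness 41, so the top is 414 + 41 = 455 mm.


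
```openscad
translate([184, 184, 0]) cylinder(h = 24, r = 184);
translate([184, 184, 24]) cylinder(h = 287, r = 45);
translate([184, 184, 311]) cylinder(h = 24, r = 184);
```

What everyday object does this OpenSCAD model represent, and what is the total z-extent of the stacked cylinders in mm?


A spool. The overall height is 335 mm.

Three coaxial cylinders, large–small–large — a spool. Two 24 mm flanges and a 287 mm core give 24 + 287 + 24 = 335 mm.


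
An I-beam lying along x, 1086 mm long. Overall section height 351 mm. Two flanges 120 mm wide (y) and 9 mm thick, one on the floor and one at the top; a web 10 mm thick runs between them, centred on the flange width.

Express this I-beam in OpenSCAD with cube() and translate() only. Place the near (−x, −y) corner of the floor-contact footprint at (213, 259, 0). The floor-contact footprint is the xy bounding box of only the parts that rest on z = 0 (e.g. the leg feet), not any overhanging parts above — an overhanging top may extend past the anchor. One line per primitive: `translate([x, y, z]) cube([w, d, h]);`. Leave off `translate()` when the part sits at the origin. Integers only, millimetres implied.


translate([213, 259, 0]) cube([1086, 120, 9]);
translate([213, 314, 9]) cube([1086, 10, 333]);
translate([213, 259, 342]) cube([1086, 120, 9]);


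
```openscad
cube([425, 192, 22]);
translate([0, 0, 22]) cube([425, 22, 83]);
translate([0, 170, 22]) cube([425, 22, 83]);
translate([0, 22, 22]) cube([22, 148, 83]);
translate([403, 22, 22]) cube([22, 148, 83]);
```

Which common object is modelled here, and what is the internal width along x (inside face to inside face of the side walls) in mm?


An open box. The internal width is 381 mm.

A 425×192 base slab with four walls standing on it — an open box. The base is 425 mm wide and the walls are 22 mm thick, so the internal width is 425 − 2 × 22 = 381 mm.


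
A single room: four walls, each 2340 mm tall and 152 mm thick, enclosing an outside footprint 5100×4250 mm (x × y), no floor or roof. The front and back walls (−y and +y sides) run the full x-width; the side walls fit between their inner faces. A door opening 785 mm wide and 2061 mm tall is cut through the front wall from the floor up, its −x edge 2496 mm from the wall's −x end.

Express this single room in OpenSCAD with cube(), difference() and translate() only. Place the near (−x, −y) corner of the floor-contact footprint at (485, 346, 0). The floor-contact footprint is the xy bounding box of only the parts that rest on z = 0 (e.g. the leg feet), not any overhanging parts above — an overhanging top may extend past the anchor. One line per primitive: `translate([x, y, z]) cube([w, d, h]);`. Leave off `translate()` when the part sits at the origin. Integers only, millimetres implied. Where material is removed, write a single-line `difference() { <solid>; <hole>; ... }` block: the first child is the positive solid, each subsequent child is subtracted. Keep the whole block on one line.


difference() { translate([485, 346, 0]) cube([5100, 152, 2340]); translate([2981, 346, 0]) cube([785, 152, 2061]); }
translate([485, 4444, 0]) cube([5100, 152, 2340]);
translate([485, 498, 0]) cube([152, 3946, 2340]);
translate([5433, 498, 0]) cube([152, 3946, 2340]);


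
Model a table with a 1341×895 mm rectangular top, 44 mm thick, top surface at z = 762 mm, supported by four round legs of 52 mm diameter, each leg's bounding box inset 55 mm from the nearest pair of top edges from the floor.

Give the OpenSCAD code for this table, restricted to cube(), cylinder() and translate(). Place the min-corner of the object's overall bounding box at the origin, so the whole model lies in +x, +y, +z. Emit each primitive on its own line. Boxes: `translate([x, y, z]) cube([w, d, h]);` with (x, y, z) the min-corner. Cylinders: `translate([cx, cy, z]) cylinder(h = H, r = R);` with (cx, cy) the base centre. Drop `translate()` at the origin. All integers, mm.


translate([0, 0, 718]) cube([1341, 895, 44]);
translate([81, 81, 0]) cylinder(h = 718, r = 26);
translate([1260, 81, 0]) cylinder(h = 718, r = 26);
translate([81, 814, 0]) cylinder(h = 718, r = 26);
translate([1260, 814, 0]) cylinder(h = 718, r = 26);


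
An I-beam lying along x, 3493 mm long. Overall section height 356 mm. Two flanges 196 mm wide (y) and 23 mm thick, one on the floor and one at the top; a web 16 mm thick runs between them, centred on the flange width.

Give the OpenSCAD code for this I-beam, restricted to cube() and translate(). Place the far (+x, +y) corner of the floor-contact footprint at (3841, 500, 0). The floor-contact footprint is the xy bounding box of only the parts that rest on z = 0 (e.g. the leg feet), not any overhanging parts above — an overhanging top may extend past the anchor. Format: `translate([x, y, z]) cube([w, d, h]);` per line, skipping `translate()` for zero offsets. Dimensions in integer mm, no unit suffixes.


translate([348, 304, 0]) cube([3493, 196, 23]);
translate([348, 394, 23]) cube([3493, 16, 310]);
translate([348, 304, 333]) cube([3493, 196, 23]);


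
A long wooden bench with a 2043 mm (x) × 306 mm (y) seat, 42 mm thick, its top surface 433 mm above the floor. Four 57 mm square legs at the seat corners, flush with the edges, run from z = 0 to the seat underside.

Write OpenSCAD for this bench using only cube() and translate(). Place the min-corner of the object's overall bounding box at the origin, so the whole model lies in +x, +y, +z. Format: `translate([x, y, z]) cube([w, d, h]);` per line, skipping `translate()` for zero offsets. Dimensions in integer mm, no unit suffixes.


translate([0, 0, 391]) cube([2043, 306, 42]);
cube([57, 57, 391]);
translate([0, 249, 0]) cube([57, 57, 391]);
translate([1986, 0, 0]) cube([57, 57, 391]);
translate([1986, 249, 0]) cube([57, 57, 391]);


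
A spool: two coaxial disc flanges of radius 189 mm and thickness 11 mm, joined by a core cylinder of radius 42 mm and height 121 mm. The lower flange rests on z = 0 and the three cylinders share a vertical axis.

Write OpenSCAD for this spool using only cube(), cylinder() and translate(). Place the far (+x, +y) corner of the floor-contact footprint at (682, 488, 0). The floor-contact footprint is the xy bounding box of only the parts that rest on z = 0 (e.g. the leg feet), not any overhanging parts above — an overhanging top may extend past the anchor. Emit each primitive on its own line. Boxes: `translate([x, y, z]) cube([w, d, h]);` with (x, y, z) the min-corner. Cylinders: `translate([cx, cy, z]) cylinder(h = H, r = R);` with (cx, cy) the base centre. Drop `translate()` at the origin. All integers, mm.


translate([493, 299, 0]) cylinder(h = 11, r = 189);
translate([493, 299, 11]) cylinder(h = 121, r = 42);
translate([493, 299, 132]) cylinder(h = 11, r = 189);


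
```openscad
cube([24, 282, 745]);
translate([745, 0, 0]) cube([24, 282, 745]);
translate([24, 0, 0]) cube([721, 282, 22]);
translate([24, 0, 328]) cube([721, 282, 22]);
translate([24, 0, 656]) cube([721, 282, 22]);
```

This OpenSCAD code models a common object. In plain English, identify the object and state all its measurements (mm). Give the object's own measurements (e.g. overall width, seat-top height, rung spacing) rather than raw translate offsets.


An open bookshelf. Two side panels, each 24 mm thick, 282 mm deep and 745 mm tall, stand 769 mm apart (outside-to-outside). Between them sit 3 shelves, each 22 mm thick and 282 mm deep, spanning the full gap between the sides. The bottom shelf rests on the floor (its underside at z = 0) and the clear gap between one shelf's top and the next shelf's underside is 306 mm.


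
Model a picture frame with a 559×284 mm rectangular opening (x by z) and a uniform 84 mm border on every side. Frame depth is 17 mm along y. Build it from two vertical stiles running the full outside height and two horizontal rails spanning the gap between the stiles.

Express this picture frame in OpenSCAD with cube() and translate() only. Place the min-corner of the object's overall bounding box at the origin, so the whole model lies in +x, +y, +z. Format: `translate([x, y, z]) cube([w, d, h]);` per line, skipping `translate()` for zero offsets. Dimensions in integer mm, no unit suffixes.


cube([84, 17, 452]);
translate([643, 0, 0]) cube([84, 17, 452]);
translate([84, 0, 0]) cube([559, 17, 84]);
translate([84, 0, 368]) cube([559, 17, 84]);


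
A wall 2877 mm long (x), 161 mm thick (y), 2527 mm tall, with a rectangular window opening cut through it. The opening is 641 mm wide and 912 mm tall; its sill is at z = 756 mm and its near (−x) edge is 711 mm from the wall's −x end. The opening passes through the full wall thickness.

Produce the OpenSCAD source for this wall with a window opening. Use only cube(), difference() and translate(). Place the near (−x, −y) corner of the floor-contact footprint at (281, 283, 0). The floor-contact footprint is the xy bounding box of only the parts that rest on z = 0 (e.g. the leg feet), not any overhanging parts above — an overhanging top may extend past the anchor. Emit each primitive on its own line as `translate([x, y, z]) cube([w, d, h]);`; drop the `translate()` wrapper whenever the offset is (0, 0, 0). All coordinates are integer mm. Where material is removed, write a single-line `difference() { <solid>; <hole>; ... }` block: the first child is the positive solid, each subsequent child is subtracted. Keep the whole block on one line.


difference() { translate([281, 283, 0]) cube([2877, 161, 2527]); translate([992, 283, 756]) cube([641, 161, 912]); }


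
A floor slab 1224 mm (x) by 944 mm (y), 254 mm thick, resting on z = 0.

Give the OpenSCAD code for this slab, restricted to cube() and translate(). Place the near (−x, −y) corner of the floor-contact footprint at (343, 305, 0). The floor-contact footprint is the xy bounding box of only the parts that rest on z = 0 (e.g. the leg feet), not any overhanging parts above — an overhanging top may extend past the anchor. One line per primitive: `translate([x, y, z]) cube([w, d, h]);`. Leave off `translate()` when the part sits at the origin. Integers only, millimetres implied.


translate([343, 305, 0]) cube([1224, 944, 254]);


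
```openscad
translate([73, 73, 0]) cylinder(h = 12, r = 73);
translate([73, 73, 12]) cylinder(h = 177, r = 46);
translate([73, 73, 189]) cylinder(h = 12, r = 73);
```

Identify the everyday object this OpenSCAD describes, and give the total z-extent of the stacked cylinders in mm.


A spool. The overall height is 201 mm.

Three coaxial cylinders, large–small–large — a spool. Two 12 mm flanges and a 177 mm core give 12 + 177 + 12 = 201 mm.


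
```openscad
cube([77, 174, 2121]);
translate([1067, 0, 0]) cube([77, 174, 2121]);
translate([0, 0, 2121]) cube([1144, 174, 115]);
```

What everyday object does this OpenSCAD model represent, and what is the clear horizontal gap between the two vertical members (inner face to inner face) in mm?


A door frame. The clear opening width is 990 mm.

Two 2121 mm tall posts with a header on top — a door frame. The left jamb is 77 mm wide at x = 0; the right jamb starts at x = 1067. The clear opening is 1067 − 77 = 990 mm.


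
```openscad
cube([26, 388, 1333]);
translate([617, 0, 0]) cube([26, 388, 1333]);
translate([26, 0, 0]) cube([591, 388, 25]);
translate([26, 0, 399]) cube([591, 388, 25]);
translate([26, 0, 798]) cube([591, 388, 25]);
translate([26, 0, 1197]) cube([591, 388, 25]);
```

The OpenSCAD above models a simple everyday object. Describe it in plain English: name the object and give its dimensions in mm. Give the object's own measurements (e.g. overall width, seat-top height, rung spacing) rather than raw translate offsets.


An open bookshelf. Two side panels, each 26 mm thick, 388 mm deep and 1333 mm tall, stand 643 mm apart (outside-to-outside). Between them sit 4 shelves, each 25 mm thick and 388 mm deep, spanning the full gap between the sides. The bottom shelf rests on the floor (its underside at z = 0) and the clear gap between one shelf's top and the next shelf's underside is 374 mm.


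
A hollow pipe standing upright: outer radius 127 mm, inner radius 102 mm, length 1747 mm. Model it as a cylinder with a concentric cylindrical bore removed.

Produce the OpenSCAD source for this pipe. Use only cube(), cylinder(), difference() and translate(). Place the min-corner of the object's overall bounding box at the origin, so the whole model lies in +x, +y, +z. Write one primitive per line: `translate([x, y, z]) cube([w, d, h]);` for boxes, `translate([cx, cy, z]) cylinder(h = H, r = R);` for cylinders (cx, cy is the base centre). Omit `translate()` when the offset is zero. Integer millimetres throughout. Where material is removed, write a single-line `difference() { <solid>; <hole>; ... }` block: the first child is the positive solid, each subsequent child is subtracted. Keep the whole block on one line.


difference() { translate([127, 127, 0]) cylinder(h = 1747, r = 127); translate([127, 127, 0]) cylinder(h = 1747, r = 102); }


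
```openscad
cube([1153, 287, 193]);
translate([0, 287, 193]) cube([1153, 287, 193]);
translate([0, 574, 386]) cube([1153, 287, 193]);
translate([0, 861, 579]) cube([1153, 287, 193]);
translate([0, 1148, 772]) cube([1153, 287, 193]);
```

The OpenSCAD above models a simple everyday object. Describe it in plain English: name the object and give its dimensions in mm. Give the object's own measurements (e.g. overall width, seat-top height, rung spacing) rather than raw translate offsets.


A straight staircase of 5 solid steps. Each step is 1153 mm wide (x), 287 mm deep (y, the going) and 193 mm tall (the rise). The first step rests on the floor; each subsequent step sits one going further in +y and one rise higher in +z, directly behind and above the previous step with no overlap.


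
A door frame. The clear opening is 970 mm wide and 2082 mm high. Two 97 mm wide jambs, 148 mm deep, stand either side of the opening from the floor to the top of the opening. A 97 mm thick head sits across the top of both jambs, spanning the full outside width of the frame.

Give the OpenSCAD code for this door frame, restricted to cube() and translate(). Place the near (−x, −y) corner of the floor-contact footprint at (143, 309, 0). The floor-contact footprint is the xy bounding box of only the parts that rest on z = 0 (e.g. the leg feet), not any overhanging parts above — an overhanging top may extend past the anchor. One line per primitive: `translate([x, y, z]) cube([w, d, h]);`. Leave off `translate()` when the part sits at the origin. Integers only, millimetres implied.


translate([143, 309, 0]) cube([97, 148, 2082]);
translate([1210, 309, 0]) cube([97, 148, 2082]);
translate([143, 309, 2082]) cube([1164, 148, 97]);


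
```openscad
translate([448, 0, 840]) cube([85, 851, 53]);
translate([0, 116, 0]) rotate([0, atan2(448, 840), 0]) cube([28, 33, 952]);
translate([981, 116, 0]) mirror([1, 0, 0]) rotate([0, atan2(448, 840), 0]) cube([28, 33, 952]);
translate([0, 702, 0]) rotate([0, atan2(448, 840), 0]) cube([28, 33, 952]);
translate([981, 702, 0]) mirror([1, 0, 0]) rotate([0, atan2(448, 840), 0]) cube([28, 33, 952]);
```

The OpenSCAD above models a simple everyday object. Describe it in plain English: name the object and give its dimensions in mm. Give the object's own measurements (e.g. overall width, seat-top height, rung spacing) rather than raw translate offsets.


A sawhorse. A 85×851×53 mm beam (x, y, z) sits on two A-frame leg pairs. Each pair is two raked legs of 28×33 mm section (33 mm along y) splaying symmetrically in x. Each leg rises 840 mm vertically over 448 mm of horizontal reach and is 952 mm long along its own axis. Every leg's outer bottom edge rests on the floor and its outer top edge meets a bottom edge of the beam — the left legs (tilting toward +x) meet the beam's −x bottom edge, the right legs (their mirror images, tilting toward −x) meet its +x bottom edge — so the leg tops tuck under the beam, the beam's underside is 840 mm above the floor, and the feet are 981 mm apart outside-to-outside with the beam centred between them. The two leg pairs are set in 116 mm from either end of the beam.


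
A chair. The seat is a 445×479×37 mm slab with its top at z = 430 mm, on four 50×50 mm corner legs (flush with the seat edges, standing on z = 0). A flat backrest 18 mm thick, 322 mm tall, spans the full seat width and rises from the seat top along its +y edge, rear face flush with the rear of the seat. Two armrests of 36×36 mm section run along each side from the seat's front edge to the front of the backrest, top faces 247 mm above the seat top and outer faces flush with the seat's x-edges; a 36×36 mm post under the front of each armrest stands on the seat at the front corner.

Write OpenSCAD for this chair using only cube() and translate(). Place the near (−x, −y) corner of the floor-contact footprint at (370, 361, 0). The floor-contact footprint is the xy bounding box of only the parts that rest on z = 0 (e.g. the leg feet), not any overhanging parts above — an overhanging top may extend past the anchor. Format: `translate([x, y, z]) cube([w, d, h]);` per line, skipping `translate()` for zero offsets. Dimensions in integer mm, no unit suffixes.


translate([370, 361, 393]) cube([445, 479, 37]);
translate([370, 361, 0]) cube([50, 50, 393]);
translate([765, 361, 0]) cube([50, 50, 393]);
translate([370, 790, 0]) cube([50, 50, 393]);
translate([765, 790, 0]) cube([50, 50, 393]);
translate([370, 822, 430]) cube([445, 18, 322]);
translate([370, 361, 641]) cube([36, 461, 36]);
translate([779, 361, 641]) cube([36, 461, 36]);
translate([370, 361, 430]) cube([36, 36, 211]);
translate([779, 361, 430]) cube([36, 36, 211]);


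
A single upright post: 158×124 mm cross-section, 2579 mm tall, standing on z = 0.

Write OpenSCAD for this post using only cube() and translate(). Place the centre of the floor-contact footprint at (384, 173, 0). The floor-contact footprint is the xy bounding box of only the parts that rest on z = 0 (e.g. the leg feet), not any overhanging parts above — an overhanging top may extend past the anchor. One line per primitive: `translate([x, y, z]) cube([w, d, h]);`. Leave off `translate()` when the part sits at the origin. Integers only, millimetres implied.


translate([305, 111, 0]) cube([158, 124, 2579]);


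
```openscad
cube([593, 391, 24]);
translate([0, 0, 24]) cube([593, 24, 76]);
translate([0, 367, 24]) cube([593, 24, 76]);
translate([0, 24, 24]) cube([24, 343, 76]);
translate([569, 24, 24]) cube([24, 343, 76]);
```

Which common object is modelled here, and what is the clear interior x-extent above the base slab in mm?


An open box. The internal width is 545 mm.

A 593×391 base slab with four walls standing on it — an open box. The base is 593 mm wide and the walls are 24 mm thick, so the internal width is 593 − 2 × 24 = 545 mm.


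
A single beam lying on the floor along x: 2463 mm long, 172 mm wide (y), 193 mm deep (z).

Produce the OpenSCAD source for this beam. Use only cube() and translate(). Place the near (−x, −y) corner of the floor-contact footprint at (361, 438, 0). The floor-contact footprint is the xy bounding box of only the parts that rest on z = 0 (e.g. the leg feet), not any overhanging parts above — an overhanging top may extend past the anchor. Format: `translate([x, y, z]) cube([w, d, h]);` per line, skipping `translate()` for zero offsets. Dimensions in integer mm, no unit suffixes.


translate([361, 438, 0]) cube([2463, 172, 193]);


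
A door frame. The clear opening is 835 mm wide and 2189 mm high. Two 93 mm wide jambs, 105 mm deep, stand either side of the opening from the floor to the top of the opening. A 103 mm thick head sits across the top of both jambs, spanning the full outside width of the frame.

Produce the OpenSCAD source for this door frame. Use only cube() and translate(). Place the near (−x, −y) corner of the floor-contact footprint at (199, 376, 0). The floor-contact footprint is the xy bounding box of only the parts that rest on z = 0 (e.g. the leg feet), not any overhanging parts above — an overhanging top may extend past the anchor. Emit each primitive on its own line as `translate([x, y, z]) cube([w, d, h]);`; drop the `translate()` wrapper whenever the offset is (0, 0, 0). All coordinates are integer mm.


translate([199, 376, 0]) cube([93, 105, 2189]);
translate([1127, 376, 0]) cube([93, 105, 2189]);
translate([199, 376, 2189]) cube([1021, 105, 103]);


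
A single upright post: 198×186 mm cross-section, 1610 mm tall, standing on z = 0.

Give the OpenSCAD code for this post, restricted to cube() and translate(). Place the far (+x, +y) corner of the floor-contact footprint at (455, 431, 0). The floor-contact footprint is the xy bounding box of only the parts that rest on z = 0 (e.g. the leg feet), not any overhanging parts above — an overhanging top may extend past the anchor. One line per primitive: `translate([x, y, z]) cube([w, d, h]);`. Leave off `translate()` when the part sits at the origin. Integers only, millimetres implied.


translate([257, 245, 0]) cube([198, 186, 1610]);


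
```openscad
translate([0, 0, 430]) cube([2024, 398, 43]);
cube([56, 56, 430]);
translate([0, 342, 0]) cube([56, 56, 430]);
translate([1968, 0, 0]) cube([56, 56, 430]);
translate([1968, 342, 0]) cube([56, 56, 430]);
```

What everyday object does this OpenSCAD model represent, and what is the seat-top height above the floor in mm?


A bench. The seat-top height is 473 mm.

A long slab on four corner posts — a bench. The slab sits at z = 430 with thickness 43, so the top is 430 + 43 = 473 mm.


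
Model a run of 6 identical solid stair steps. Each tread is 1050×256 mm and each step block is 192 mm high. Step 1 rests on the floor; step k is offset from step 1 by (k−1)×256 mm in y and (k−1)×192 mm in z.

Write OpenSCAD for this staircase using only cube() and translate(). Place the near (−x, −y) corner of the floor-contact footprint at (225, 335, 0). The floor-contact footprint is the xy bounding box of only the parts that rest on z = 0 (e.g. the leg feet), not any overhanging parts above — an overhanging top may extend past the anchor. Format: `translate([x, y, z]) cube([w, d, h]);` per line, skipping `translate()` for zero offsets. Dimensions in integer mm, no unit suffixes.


translate([225, 335, 0]) cube([1050, 256, 192]);
translate([225, 591, 192]) cube([1050, 256, 192]);
translate([225, 847, 384]) cube([1050, 256, 192]);
translate([225, 1103, 576]) cube([1050, 256, 192]);
translate([225, 1359, 768]) cube([1050, 256, 192]);
translate([225, 1615, 960]) cube([1050, 256, 192]);


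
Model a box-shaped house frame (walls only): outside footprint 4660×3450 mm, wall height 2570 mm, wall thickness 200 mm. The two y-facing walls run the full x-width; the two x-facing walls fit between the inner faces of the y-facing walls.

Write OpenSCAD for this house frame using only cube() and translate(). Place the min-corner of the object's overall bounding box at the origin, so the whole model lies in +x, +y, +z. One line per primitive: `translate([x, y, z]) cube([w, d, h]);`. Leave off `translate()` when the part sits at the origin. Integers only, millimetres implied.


cube([4660, 200, 2570]);
translate([0, 3250, 0]) cube([4660, 200, 2570]);
translate([0, 200, 0]) cube([200, 3050, 2570]);
translate([4460, 200, 0]) cube([200, 3050, 2570]);


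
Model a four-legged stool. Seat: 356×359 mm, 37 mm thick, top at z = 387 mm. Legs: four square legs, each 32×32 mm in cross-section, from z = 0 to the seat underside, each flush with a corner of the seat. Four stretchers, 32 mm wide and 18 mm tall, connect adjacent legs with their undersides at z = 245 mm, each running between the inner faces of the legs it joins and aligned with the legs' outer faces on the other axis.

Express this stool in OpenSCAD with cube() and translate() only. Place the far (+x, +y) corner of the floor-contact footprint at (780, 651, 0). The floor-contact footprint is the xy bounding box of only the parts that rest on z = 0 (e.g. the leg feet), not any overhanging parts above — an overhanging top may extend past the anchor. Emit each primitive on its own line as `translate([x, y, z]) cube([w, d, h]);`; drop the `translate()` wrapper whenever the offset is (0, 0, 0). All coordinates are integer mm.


translate([424, 292, 350]) cube([356, 359, 37]);
translate([424, 292, 0]) cube([32, 32, 350]);
translate([748, 292, 0]) cube([32, 32, 350]);
translate([424, 619, 0]) cube([32, 32, 350]);
translate([748, 619, 0]) cube([32, 32, 350]);
translate([456, 292, 245]) cube([292, 32, 18]);
translate([456, 619, 245]) cube([292, 32, 18]);
translate([424, 324, 245]) cube([32, 295, 18]);
translate([748, 324, 245]) cube([32, 295, 18]);


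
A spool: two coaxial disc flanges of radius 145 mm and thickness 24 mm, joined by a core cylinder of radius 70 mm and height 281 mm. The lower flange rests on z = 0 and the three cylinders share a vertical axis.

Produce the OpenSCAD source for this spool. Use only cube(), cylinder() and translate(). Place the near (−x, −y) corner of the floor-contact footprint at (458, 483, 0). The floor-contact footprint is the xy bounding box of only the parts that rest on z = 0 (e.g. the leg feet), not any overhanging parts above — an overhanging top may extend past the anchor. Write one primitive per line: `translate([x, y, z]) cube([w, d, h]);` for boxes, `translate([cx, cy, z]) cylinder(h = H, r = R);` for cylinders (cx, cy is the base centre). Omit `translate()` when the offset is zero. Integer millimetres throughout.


translate([603, 628, 0]) cylinder(h = 24, r = 145);
translate([603, 628, 24]) cylinder(h = 281, r = 70);
translate([603, 628, 305]) cylinder(h = 24, r = 145);


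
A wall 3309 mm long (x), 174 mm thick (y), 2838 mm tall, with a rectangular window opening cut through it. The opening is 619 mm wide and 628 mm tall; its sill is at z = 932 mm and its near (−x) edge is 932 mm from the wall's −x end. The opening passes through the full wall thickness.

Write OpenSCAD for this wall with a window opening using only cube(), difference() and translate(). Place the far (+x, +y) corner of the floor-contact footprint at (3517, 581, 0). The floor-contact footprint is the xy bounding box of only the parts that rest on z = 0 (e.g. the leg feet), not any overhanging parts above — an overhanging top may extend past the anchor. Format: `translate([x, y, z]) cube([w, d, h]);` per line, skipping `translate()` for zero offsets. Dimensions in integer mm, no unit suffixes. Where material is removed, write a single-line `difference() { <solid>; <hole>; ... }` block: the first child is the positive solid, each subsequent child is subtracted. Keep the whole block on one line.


difference() { translate([208, 407, 0]) cube([3309, 174, 2838]); translate([1140, 407, 932]) cube([619, 174, 628]); }


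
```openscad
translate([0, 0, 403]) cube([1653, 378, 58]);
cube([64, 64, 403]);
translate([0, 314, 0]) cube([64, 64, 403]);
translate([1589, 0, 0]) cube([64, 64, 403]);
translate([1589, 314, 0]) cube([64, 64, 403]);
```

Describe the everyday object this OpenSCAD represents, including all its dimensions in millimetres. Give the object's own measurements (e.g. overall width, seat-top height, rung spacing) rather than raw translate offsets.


A long wooden bench with a 1653 mm (x) × 378 mm (y) seat, 58 mm thick, its top surface 461 mm above the floor. Four 64 mm square legs at the seat corners, flush with the edges, run from z = 0 to the seat underside.


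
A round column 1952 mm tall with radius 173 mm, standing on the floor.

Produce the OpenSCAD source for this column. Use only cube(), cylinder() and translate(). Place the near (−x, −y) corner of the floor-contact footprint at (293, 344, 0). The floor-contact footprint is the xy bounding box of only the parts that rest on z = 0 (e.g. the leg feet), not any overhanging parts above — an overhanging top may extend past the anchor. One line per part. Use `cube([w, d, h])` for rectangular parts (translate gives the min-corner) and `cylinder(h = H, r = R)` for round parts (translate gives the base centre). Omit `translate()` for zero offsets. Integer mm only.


translate([466, 517, 0]) cylinder(h = 1952, r = 173);


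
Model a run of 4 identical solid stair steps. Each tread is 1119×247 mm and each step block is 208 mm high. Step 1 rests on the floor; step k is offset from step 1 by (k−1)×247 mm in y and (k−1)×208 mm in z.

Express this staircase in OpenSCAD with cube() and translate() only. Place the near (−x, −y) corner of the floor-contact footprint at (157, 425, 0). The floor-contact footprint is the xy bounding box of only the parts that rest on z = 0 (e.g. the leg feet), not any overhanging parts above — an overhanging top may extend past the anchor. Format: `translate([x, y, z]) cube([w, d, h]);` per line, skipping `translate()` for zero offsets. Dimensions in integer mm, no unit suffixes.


translate([157, 425, 0]) cube([1119, 247, 208]);
translate([157, 672, 208]) cube([1119, 247, 208]);
translate([157, 919, 416]) cube([1119, 247, 208]);
translate([157, 1166, 624]) cube([1119, 247, 208]);


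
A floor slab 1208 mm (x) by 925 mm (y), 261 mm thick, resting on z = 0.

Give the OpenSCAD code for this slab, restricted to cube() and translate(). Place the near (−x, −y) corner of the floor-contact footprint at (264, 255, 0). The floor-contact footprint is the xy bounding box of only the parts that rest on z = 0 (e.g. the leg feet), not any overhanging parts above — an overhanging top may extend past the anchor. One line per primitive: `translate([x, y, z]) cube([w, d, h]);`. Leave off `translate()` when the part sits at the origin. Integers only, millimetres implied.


translate([264, 255, 0]) cube([1208, 925, 261]);


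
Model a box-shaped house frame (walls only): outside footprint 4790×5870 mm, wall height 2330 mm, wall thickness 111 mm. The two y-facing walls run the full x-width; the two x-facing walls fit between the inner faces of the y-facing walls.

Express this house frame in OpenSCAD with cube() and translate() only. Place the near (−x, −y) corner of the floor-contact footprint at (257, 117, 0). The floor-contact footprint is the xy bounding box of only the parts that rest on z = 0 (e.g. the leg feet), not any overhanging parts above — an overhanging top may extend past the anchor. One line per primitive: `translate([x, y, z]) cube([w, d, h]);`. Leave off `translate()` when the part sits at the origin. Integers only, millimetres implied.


translate([257, 117, 0]) cube([4790, 111, 2330]);
translate([257, 5876, 0]) cube([4790, 111, 2330]);
translate([257, 228, 0]) cube([111, 5648, 2330]);
translate([4936, 228, 0]) cube([111, 5648, 2330]);
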